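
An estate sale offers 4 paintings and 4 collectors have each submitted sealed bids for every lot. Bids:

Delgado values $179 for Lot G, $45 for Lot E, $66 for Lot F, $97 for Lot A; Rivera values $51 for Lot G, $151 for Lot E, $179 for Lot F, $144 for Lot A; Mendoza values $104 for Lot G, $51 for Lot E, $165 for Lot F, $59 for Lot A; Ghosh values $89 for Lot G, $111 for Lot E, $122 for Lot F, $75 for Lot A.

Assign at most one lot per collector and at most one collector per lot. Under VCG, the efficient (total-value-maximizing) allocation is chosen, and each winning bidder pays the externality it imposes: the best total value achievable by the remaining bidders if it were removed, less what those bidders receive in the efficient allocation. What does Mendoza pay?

Efficient allocation: Delgado→Lot G ($179), Rivera→Lot A ($144), Mendoza→Lot F ($165), Ghosh→Lot E ($111); total welfare W = $599.
Mendoza receives Lot F at value $165, so the others get W − 165 = $434.
Without Mendoza: best allocation of the remaining 3 bidders over all 4 lots is Delgado→Lot G ($179), Rivera→Lot F ($179), Ghosh→Lot E ($111), total $469.
VCG payment = (others' best without Mendoza) − (others' welfare with Mendoza) = 469 − 434 = $35.

Mendoza pays $35.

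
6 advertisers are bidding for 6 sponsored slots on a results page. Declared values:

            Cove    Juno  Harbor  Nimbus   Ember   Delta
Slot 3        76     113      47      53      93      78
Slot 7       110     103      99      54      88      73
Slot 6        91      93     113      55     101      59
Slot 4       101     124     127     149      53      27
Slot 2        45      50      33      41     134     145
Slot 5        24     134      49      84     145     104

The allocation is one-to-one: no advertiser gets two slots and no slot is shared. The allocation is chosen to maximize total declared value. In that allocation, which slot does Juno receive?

Juno receives Slot 3.

Treat this as an assignment problem: match each advertiser to one slot.
Optimal: Cove→Slot 7 ($110), Juno→Slot 3 ($113), Harbor→Slot 6 ($113), Nimbus→Slot 4 ($149), Ember→Slot 5 ($145), Delta→Slot 2 ($145) — total 110+113+113+149+145+145 = $775.
Row-greedy (each advertiser in turn takes its best remaining slot) gives $638, worse by 137.
Next-best assignment: Cove→Slot 7, Juno→Slot 5, Harbor→Slot 6, Nimbus→Slot 4, Ember→Slot 3, Delta→Slot 2 = $744.
Swapping Ember↔Harbor (Ember→Slot 6 $101, Harbor→Slot 5 $49) loses 108.
No other one-to-one assignment exceeds $775.
Juno's own top slot is Slot 5 ($134), but forcing Juno→Slot 5 and reassigning the rest optimally gives only $744 — worse by 31.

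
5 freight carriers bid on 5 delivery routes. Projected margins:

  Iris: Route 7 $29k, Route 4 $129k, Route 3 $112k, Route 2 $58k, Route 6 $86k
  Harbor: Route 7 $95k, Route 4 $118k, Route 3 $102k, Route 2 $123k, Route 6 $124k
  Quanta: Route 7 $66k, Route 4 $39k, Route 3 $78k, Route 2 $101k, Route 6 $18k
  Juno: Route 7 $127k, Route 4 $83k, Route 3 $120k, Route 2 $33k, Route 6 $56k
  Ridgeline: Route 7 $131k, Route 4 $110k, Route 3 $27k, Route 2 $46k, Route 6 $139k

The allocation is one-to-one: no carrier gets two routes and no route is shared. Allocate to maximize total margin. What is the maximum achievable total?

Max total: $605k

Treat this as an assignment problem: match each carrier to one route.
Optimal: Iris→Route 4 ($129k), Harbor→Route 6 ($124k), Quanta→Route 2 ($101k), Juno→Route 3 ($120k), Ridgeline→Route 7 ($131k) — total 129+124+101+120+131 = $605k.
Row-greedy (each carrier in turn takes its best remaining route) gives $508k, worse by 97.
Next-best assignment: Iris→Route 4, Harbor→Route 3, Quanta→Route 2, Juno→Route 7, Ridgeline→Route 6 = $598k.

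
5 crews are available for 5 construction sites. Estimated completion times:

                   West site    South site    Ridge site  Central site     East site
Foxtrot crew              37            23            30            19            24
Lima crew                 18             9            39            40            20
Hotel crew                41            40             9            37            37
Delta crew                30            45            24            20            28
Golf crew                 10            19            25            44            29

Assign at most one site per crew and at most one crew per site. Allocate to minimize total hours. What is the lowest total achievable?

This is a one-to-one assignment (minimum-cost bipartite matching).
Optimal: Foxtrot crew→East site (24 hours), Lima crew→South site (9 hours), Hotel crew→Ridge site (9 hours), Delta crew→Central site (20 hours), Golf crew→West site (10 hours) — total 24+9+9+20+10 = 72 hours.
Min-entry greedy (repeatedly take the single cheapest remaining cell) gives 75 hours, worse by 3.
Next-best assignment: Foxtrot crew→Central site, Lima crew→South site, Hotel crew→Ridge site, Delta crew→East site, Golf crew→West site = 75 hours.

Min total: 72 hours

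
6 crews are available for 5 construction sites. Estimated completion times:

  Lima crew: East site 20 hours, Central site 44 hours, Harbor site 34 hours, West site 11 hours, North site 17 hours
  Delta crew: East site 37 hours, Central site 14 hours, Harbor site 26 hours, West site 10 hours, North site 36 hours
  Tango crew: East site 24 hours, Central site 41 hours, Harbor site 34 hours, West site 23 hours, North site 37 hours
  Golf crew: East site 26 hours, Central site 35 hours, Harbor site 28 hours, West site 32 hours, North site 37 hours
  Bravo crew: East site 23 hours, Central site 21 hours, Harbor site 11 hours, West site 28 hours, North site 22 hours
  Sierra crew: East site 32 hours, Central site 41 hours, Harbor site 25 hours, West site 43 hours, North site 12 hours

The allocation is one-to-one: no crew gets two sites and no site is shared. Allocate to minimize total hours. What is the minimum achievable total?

This is the linear assignment problem.
Optimal: Tango crew→East site (24 hours), Delta crew→Central site (14 hours), Bravo crew→Harbor site (11 hours), Lima crew→West site (11 hours), Sierra crew→North site (12 hours) — total 24+14+11+11+12 = 72 hours.
Column-greedy (each site in turn goes to its cheapest remaining crew) gives 80 hours, worse by 8.

Min total: 72 hours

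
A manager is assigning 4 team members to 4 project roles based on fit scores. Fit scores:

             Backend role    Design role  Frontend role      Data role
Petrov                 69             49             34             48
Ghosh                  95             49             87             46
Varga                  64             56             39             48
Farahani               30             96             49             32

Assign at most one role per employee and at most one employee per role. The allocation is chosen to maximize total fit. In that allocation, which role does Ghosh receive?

Ghosh receives Frontend role.

Optimal: Petrov→Backend role (69 pts), Ghosh→Frontend role (87 pts), Varga→Data role (48 pts), Farahani→Design role (96 pts) — total 69+87+48+96 = 300 pts.
Row-greedy (each employee in turn takes its best remaining role) gives 244 pts, worse by 56.
Swapping Ghosh↔Petrov (Ghosh→Backend role 95 pts, Petrov→Frontend role 34 pts) loses 27.
Ghosh's own top role is Backend role (95 pts), but forcing Ghosh→Backend role and reassigning the rest optimally gives only 278 pts — worse by 22.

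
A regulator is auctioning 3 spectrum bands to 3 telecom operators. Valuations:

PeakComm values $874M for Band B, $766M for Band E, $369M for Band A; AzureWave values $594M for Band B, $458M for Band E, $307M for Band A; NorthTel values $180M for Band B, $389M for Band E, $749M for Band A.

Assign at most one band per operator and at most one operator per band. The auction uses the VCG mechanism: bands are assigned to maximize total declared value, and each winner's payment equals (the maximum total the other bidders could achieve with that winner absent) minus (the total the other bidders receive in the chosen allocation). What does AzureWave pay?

AzureWave pays $108M.

Efficient allocation: PeakComm→Band E ($766M), AzureWave→Band B ($594M), NorthTel→Band A ($749M); total welfare W = $2109M.
AzureWave receives Band B at value $594M, so the others get W − 594 = $1515M.
Without AzureWave: best allocation of the remaining 2 bidders over all 3 bands is PeakComm→Band B ($874M), NorthTel→Band A ($749M), total $1623M.
VCG payment = (others' best without AzureWave) − (others' welfare with AzureWave) = 1623 − 1515 = $108M.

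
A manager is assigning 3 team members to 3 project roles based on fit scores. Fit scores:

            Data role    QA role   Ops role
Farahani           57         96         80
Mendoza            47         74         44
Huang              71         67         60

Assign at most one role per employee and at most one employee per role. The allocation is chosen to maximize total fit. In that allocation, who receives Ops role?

Farahani receives Ops role.

Optimal: Farahani→Ops role (80 pts), Mendoza→QA role (74 pts), Huang→Data role (71 pts) — total 80+74+71 = 225 pts.
Swapping Farahani↔Mendoza (Farahani→QA role 96 pts, Mendoza→Ops role 44 pts) loses 14.
Farahani's own top role is QA role (96 pts), but forcing Farahani→QA role and reassigning the rest optimally gives only 211 pts — worse by 14.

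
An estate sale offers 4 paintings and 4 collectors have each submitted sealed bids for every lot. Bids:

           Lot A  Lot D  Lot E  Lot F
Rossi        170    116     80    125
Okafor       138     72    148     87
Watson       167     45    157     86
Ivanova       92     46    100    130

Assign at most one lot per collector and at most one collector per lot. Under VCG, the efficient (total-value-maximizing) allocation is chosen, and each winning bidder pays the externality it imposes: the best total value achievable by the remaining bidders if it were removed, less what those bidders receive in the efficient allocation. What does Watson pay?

Watson pays $54.

Efficient allocation: Rossi→Lot D ($116), Okafor→Lot E ($148), Watson→Lot A ($167), Ivanova→Lot F ($130); total welfare W = $561.
Watson receives Lot A at value $167, so the others get W − 167 = $394.
Without Watson: best allocation of the remaining 3 bidders over all 4 lots is Rossi→Lot A ($170), Okafor→Lot E ($148), Ivanova→Lot F ($130), total $448.
VCG payment = (others' best without Watson) − (others' welfare with Watson) = 448 − 394 = $54.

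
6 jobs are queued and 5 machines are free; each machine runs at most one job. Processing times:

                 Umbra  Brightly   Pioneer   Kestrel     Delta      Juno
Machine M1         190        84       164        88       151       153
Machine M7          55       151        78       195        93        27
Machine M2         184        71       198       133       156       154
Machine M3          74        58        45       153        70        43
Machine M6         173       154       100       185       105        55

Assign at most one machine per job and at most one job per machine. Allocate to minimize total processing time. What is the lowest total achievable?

Treat this as an assignment problem: match each job to one machine.
Optimal: Kestrel→Machine M1 (88 min), Umbra→Machine M7 (55 min), Brightly→Machine M2 (71 min), Pioneer→Machine M3 (45 min), Juno→Machine M6 (55 min) — total 88+55+71+45+55 = 314 min.
Row-greedy (each job in turn takes its cheapest remaining machine) gives 457 min, worse by 143.

Minimum total: 314 min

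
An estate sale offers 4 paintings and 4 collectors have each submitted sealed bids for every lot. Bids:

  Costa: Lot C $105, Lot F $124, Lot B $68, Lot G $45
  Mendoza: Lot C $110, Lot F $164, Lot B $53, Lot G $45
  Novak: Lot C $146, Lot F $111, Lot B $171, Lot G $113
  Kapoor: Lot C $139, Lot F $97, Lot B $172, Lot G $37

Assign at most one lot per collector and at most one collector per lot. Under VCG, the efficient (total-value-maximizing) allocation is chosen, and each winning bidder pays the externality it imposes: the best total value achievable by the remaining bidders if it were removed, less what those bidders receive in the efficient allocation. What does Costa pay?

Efficient allocation: Costa→Lot C ($105), Mendoza→Lot F ($164), Novak→Lot G ($113), Kapoor→Lot B ($172); total welfare W = $554.
Costa receives Lot C at value $105, so the others get W − 105 = $449.
Without Costa: best allocation of the remaining 3 bidders over all 4 lots is Mendoza→Lot F ($164), Novak→Lot C ($146), Kapoor→Lot B ($172), total $482.
VCG payment = (others' best without Costa) − (others' welfare with Costa) = 482 − 449 = $33.

Costa pays $33.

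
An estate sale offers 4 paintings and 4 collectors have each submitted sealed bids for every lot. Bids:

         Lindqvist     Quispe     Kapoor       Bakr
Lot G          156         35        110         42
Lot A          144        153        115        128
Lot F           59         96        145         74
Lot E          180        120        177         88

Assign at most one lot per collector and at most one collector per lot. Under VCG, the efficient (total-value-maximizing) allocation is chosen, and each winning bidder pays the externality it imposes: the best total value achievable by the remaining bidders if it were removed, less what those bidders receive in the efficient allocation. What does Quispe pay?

Quispe pays $54.

Efficient allocation: Lindqvist→Lot G ($156), Quispe→Lot A ($153), Kapoor→Lot E ($177), Bakr→Lot F ($74); total welfare W = $560.
Quispe receives Lot A at value $153, so the others get W − 153 = $407.
Without Quispe: best allocation of the remaining 3 bidders over all 4 lots is Lindqvist→Lot G ($156), Kapoor→Lot E ($177), Bakr→Lot A ($128), total $461.
VCG payment = (others' best without Quispe) − (others' welfare with Quispe) = 461 − 407 = $54.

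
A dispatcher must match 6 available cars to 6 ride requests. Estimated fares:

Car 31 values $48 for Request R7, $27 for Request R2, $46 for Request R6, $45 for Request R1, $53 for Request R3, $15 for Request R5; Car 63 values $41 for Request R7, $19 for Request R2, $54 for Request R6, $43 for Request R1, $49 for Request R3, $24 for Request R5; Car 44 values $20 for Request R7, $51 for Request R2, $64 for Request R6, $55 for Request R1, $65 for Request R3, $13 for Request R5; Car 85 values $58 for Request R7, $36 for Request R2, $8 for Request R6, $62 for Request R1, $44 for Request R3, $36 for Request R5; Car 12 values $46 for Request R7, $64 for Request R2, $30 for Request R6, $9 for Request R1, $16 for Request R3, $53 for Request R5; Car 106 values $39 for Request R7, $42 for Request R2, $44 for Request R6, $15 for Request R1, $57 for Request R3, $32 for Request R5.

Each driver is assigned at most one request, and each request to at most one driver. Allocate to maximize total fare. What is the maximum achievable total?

Max total: $325

This is the linear assignment problem.
Optimal: Car 31→Request R7 ($48), Car 63→Request R6 ($54), Car 44→Request R2 ($51), Car 85→Request R1 ($62), Car 12→Request R5 ($53), Car 106→Request R3 ($57) — total 48+54+51+62+53+57 = $325.
Row-greedy (each driver in turn takes its best remaining request) gives $316, worse by 9.
Swapping Car 31↔Car 85 (Car 31→Request R1 $45, Car 85→Request R7 $58) loses 7.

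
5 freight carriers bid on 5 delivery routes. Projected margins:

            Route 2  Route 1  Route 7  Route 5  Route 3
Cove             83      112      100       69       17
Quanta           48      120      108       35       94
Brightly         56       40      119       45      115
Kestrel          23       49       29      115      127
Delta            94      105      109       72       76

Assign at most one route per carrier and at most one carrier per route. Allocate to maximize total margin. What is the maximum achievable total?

Optimal: Cove→Route 1 ($112k), Quanta→Route 7 ($108k), Brightly→Route 3 ($115k), Kestrel→Route 5 ($115k), Delta→Route 2 ($94k) — total 112+108+115+115+94 = $544k.
Column-greedy (each route in turn goes to its best remaining carrier) gives $465k, worse by 79.
Checked against all permutations: $544k is optimal.

Max total: $544k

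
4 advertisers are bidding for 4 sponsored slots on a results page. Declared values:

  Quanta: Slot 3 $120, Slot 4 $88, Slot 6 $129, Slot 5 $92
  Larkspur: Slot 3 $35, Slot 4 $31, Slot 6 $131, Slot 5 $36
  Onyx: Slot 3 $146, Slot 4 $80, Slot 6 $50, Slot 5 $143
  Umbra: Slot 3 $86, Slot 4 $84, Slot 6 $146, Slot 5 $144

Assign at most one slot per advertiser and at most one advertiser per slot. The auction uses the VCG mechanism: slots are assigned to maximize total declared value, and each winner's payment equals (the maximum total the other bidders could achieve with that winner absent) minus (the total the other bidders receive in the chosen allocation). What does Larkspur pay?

Efficient allocation: Quanta→Slot 4 ($88), Larkspur→Slot 6 ($131), Onyx→Slot 3 ($146), Umbra→Slot 5 ($144); total welfare W = $509.
Larkspur receives Slot 6 at value $131, so the others get W − 131 = $378.
Without Larkspur: best allocation of the remaining 3 bidders over all 4 slots is Quanta→Slot 6 ($129), Onyx→Slot 3 ($146), Umbra→Slot 5 ($144), total $419.
VCG payment = (others' best without Larkspur) − (others' welfare with Larkspur) = 419 − 378 = $41.

Larkspur pays $41.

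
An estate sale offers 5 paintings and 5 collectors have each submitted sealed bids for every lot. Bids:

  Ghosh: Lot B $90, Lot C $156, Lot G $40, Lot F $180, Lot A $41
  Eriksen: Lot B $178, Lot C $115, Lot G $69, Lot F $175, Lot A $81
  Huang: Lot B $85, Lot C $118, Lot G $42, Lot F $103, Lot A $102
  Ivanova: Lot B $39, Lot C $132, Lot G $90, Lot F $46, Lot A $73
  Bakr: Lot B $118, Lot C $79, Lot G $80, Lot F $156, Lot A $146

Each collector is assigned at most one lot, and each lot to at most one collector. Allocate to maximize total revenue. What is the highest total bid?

Optimal: Ghosh→Lot F ($180), Eriksen→Lot B ($178), Huang→Lot C ($118), Ivanova→Lot G ($90), Bakr→Lot A ($146) — total 180+178+118+90+146 = $712.
Next-best assignment: Ghosh→Lot C, Eriksen→Lot B, Huang→Lot A, Ivanova→Lot G, Bakr→Lot F = $682.
Swapping Eriksen↔Ivanova (Eriksen→Lot G $69, Ivanova→Lot B $39) loses 160.

Maximum total: $712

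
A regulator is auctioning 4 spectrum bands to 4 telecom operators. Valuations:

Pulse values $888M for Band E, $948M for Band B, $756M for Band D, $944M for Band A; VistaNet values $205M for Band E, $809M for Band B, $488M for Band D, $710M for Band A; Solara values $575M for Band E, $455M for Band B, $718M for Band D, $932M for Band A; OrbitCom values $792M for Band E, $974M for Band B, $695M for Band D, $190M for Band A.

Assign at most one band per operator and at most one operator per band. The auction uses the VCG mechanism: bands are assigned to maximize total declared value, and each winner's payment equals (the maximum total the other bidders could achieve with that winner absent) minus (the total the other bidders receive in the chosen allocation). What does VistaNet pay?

Efficient allocation: Pulse→Band E ($888M), VistaNet→Band B ($809M), Solara→Band A ($932M), OrbitCom→Band D ($695M); total welfare W = $3324M.
VistaNet receives Band B at value $809M, so the others get W − 809 = $2515M.
Without VistaNet: best allocation of the remaining 3 bidders over all 4 bands is Pulse→Band E ($888M), Solara→Band A ($932M), OrbitCom→Band B ($974M), total $2794M.
VCG payment = (others' best without VistaNet) − (others' welfare with VistaNet) = 2794 − 2515 = $279M.

VistaNet pays $279M.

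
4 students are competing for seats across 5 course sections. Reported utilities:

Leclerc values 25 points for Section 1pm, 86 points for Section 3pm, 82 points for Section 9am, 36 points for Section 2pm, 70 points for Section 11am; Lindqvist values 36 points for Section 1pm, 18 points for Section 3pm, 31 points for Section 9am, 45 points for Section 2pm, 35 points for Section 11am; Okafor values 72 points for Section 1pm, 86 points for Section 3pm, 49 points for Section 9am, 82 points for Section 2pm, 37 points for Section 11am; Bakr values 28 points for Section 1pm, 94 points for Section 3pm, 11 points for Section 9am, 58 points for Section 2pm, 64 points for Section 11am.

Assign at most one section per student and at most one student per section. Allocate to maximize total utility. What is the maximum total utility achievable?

Maximum total: 294 points

This is a one-to-one assignment (maximum-weight bipartite matching).
Optimal: Leclerc→Section 9am (82 points), Lindqvist→Section 1pm (36 points), Okafor→Section 2pm (82 points), Bakr→Section 3pm (94 points) — total 82+36+82+94 = 294 points.
Every other assignment is strictly worse.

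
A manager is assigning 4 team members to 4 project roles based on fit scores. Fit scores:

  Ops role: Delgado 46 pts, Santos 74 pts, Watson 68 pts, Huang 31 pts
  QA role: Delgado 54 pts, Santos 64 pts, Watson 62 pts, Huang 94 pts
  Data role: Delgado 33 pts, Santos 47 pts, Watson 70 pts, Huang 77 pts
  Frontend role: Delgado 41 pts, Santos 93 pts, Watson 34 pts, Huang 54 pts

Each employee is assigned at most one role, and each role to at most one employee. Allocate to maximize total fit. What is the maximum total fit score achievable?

Max total: 303 pts

Treat this as an assignment problem: match each employee to one role.
Optimal: Delgado→Ops role (46 pts), Santos→Frontend role (93 pts), Watson→Data role (70 pts), Huang→QA role (94 pts) — total 46+93+70+94 = 303 pts.
Column-greedy (each role in turn goes to its best remaining employee) gives 279 pts, worse by 24.
Next-best assignment: Delgado→QA role, Santos→Frontend role, Watson→Ops role, Huang→Data role = 292 pts.
Checked against all permutations: 303 pts is optimal.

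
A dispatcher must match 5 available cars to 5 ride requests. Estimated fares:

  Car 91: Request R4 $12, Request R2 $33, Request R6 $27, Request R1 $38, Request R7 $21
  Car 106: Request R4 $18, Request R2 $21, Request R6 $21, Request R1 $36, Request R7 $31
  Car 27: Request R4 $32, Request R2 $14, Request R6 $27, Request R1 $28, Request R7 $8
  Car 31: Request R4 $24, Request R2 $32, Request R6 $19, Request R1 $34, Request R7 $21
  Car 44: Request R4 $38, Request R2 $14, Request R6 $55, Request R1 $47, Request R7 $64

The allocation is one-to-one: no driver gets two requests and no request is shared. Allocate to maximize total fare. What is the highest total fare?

Optimal: Car 91→Request R6 ($27), Car 106→Request R1 ($36), Car 27→Request R4 ($32), Car 31→Request R2 ($32), Car 44→Request R7 ($64) — total 27+36+32+32+64 = $191.
Swapping Car 44↔Car 91 (Car 44→Request R6 $55, Car 91→Request R7 $21) loses 15.
No other one-to-one assignment exceeds $191.

Max total: $191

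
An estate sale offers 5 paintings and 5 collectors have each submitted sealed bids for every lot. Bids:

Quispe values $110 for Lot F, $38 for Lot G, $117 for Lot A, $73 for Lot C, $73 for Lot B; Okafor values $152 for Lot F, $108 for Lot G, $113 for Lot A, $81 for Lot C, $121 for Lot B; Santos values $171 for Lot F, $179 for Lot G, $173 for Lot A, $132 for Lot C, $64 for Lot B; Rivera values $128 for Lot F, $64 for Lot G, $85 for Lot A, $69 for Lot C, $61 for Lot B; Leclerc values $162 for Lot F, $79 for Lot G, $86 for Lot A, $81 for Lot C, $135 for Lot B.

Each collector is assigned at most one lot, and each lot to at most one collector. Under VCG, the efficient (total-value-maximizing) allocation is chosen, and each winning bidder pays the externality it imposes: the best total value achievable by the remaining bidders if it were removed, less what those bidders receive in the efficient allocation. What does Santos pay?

Santos pays $15.

Efficient allocation: Quispe→Lot A ($117), Okafor→Lot F ($152), Santos→Lot G ($179), Rivera→Lot C ($69), Leclerc→Lot B ($135); total welfare W = $652.
Santos receives Lot G at value $179, so the others get W − 179 = $473.
Without Santos: best allocation of the remaining 4 bidders over all 5 lots is Quispe→Lot A ($117), Okafor→Lot G ($108), Rivera→Lot F ($128), Leclerc→Lot B ($135), total $488.
VCG payment = (others' best without Santos) − (others' welfare with Santos) = 488 − 473 = $15.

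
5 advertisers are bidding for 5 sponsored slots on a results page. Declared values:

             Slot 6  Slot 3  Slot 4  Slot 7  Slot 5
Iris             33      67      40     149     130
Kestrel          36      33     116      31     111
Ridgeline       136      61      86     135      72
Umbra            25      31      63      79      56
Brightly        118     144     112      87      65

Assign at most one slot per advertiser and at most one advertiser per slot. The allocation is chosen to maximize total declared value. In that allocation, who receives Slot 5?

Iris receives Slot 5.

Optimal: Iris→Slot 5 ($130), Kestrel→Slot 4 ($116), Ridgeline→Slot 6 ($136), Umbra→Slot 7 ($79), Brightly→Slot 3 ($144) — total 130+116+136+79+144 = $605.
Column-greedy (each slot in turn goes to its best remaining advertiser) gives $601, worse by 4.
Next-best assignment: Iris→Slot 7, Kestrel→Slot 5, Ridgeline→Slot 6, Umbra→Slot 4, Brightly→Slot 3 = $603.
Every other assignment is strictly worse.
Iris's own top slot is Slot 7 ($149), but forcing Iris→Slot 7 and reassigning the rest optimally gives only $603 — worse by 2.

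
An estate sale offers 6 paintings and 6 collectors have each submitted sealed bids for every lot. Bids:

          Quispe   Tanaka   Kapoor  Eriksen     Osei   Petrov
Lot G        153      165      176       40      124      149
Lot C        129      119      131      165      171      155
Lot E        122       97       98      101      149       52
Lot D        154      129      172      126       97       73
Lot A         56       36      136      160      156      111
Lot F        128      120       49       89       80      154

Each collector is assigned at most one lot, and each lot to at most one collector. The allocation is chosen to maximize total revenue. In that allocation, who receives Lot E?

Quispe receives Lot E.

Optimal: Quispe→Lot E ($122), Tanaka→Lot G ($165), Kapoor→Lot D ($172), Eriksen→Lot A ($160), Osei→Lot C ($171), Petrov→Lot F ($154) — total 122+165+172+160+171+154 = $944.
Max-entry greedy (repeatedly take the single best remaining cell) gives $912, worse by 32.
Swapping Eriksen↔Kapoor (Eriksen→Lot D $126, Kapoor→Lot A $136) loses 70.
Checked against all permutations: $944 is optimal.
Quispe's own top lot is Lot D ($154), but forcing Quispe→Lot D and reassigning the rest optimally gives only $923 — worse by 21.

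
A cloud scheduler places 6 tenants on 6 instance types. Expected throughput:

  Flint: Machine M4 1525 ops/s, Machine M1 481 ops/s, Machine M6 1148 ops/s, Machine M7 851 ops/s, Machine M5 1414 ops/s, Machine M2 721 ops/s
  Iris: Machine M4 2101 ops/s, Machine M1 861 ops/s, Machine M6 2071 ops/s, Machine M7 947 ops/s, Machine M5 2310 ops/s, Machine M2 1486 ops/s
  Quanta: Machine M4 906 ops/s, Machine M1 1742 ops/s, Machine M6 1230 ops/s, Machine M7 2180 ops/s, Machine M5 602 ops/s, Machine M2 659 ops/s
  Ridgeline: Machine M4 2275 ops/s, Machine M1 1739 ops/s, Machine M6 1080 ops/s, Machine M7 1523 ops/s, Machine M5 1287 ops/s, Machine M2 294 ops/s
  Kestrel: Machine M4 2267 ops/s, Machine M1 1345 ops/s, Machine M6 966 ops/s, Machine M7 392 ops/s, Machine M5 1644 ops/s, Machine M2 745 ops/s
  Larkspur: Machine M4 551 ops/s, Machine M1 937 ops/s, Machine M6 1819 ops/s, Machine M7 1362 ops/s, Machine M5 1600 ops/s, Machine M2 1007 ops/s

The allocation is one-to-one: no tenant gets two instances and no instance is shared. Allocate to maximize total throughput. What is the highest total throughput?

Maximum total: 11036 ops/s

Optimal: Flint→Machine M2 (721 ops/s), Iris→Machine M5 (2310 ops/s), Quanta→Machine M7 (2180 ops/s), Ridgeline→Machine M1 (1739 ops/s), Kestrel→Machine M4 (2267 ops/s), Larkspur→Machine M6 (1819 ops/s) — total 721+2310+2180+1739+2267+1819 = 11036 ops/s.
Max-entry greedy (repeatedly take the single best remaining cell) gives 10650 ops/s, worse by 386.
Next-best assignment: Flint→Machine M5, Iris→Machine M2, Quanta→Machine M7, Ridgeline→Machine M1, Kestrel→Machine M4, Larkspur→Machine M6 = 10905 ops/s.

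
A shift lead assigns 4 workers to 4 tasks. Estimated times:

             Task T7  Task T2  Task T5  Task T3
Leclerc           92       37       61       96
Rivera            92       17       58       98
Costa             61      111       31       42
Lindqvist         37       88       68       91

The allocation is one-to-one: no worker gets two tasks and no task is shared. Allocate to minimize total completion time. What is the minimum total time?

Min total: 157 min

Optimal: Leclerc→Task T5 (61 min), Rivera→Task T2 (17 min), Costa→Task T3 (42 min), Lindqvist→Task T7 (37 min) — total 61+17+42+37 = 157 min.
Next-best assignment: Leclerc→Task T2, Rivera→Task T5, Costa→Task T3, Lindqvist→Task T7 = 174 min.
Every other assignment is strictly worse.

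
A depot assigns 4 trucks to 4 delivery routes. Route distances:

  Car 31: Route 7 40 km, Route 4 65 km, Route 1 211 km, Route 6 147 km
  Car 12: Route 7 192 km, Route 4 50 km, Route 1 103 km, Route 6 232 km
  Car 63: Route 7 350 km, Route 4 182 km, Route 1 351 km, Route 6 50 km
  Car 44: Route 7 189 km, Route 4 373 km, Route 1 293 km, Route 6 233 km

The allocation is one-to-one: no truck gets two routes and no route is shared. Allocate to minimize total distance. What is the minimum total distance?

Optimal: Car 31→Route 4 (65 km), Car 12→Route 1 (103 km), Car 63→Route 6 (50 km), Car 44→Route 7 (189 km) — total 65+103+50+189 = 407 km.
Row-greedy (each truck in turn takes its cheapest remaining route) gives 433 km, worse by 26.

Minimum total: 407 km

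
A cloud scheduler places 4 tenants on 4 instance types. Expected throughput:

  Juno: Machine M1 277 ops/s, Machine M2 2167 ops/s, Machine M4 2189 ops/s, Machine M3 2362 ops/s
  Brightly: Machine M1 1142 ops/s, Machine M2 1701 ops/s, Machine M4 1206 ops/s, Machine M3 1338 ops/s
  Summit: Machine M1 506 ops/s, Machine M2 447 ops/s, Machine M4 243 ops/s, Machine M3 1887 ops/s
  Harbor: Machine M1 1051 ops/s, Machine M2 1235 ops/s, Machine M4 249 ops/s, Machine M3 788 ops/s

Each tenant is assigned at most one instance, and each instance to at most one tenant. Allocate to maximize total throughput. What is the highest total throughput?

This is the linear assignment problem.
Optimal: Juno→Machine M4 (2189 ops/s), Brightly→Machine M2 (1701 ops/s), Summit→Machine M3 (1887 ops/s), Harbor→Machine M1 (1051 ops/s) — total 2189+1701+1887+1051 = 6828 ops/s.

Maximum total: 6828 ops/s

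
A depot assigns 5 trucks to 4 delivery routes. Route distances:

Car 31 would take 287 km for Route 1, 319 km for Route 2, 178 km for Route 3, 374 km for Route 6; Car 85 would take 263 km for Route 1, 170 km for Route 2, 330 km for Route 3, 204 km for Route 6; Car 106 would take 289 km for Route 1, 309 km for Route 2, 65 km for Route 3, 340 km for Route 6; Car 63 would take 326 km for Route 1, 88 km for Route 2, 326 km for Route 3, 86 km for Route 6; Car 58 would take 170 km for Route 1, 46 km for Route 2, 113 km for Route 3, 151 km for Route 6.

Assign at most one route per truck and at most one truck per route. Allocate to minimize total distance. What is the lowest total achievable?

Minimum total: 460 km

This is a one-to-one assignment (minimum-cost bipartite matching).
Optimal: Car 85→Route 1 (263 km), Car 58→Route 2 (46 km), Car 106→Route 3 (65 km), Car 63→Route 6 (86 km) — total 263+46+65+86 = 460 km.
Column-greedy (each route in turn goes to its cheapest remaining truck) gives 527 km, worse by 67.
Swapping Car 106↔Car 63 (Car 106→Route 6 340 km, Car 63→Route 3 326 km) adds 515.
Checked against all permutations: 460 km is optimal.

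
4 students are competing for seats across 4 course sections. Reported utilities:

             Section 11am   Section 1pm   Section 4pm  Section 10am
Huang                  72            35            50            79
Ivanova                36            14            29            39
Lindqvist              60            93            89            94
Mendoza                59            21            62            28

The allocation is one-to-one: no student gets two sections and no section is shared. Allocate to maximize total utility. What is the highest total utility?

Treat this as an assignment problem: match each student to one section.
Optimal: Huang→Section 10am (79 points), Ivanova→Section 11am (36 points), Lindqvist→Section 1pm (93 points), Mendoza→Section 4pm (62 points) — total 79+36+93+62 = 270 points.
Max-entry greedy (repeatedly take the single best remaining cell) gives 242 points, worse by 28.
Next-best assignment: Huang→Section 11am, Ivanova→Section 10am, Lindqvist→Section 1pm, Mendoza→Section 4pm = 266 points.
Swapping Lindqvist↔Ivanova (Lindqvist→Section 11am 60 points, Ivanova→Section 1pm 14 points) loses 55.
Checked against all permutations: 270 points is optimal.

Max total: 270 points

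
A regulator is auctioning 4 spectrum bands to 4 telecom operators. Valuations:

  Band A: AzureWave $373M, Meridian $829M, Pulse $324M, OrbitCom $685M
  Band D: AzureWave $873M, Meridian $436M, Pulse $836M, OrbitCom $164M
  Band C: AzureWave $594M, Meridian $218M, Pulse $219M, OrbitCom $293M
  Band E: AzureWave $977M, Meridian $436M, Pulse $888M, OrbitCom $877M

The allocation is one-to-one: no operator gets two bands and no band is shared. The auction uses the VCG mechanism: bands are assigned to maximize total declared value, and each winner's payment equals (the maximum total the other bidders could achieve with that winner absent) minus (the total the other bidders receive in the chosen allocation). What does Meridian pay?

Meridian pays $191M.

Efficient allocation: AzureWave→Band C ($594M), Meridian→Band A ($829M), Pulse→Band D ($836M), OrbitCom→Band E ($877M); total welfare W = $3136M.
Meridian receives Band A at value $829M, so the others get W − 829 = $2307M.
Without Meridian: best allocation of the remaining 3 bidders over all 4 bands is AzureWave→Band E ($977M), Pulse→Band D ($836M), OrbitCom→Band A ($685M), total $2498M.
VCG payment = (others' best without Meridian) − (others' welfare with Meridian) = 2498 − 2307 = $191M.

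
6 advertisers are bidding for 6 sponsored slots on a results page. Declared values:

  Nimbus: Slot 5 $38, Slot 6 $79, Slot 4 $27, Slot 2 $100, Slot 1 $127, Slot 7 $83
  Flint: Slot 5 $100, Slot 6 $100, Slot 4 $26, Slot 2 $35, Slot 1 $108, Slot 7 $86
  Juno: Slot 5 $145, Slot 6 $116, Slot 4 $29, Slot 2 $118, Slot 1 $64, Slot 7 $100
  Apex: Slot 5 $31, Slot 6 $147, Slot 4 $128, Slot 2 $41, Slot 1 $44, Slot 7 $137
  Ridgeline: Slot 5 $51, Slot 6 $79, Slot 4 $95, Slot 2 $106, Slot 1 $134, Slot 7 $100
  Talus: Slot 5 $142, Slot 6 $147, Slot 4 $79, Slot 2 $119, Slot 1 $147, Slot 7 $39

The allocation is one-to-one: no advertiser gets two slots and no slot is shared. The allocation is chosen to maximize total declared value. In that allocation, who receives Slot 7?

Flint receives Slot 7.

Optimal: Nimbus→Slot 2 ($100), Flint→Slot 7 ($86), Juno→Slot 5 ($145), Apex→Slot 4 ($128), Ridgeline→Slot 1 ($134), Talus→Slot 6 ($147) — total 100+86+145+128+134+147 = $740.
Row-greedy (each advertiser in turn takes its best remaining slot) gives $671, worse by 69.
Next-best assignment: Nimbus→Slot 1, Flint→Slot 7, Juno→Slot 5, Apex→Slot 4, Ridgeline→Slot 2, Talus→Slot 6 = $739.
Swapping Talus↔Juno (Talus→Slot 5 $142, Juno→Slot 6 $116) loses 34.
Flint's own top slot is Slot 1 ($108), but forcing Flint→Slot 1 and reassigning the rest optimally gives only $732 — worse by 8.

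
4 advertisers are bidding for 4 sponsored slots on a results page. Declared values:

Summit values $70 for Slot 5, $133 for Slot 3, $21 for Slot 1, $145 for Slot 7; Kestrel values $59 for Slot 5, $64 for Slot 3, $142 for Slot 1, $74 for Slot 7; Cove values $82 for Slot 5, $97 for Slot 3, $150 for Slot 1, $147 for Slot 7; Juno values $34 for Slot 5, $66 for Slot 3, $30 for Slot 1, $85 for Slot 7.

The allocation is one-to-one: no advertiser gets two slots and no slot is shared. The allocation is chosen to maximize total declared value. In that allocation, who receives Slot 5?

Juno receives Slot 5.

This is the linear assignment problem.
Optimal: Summit→Slot 3 ($133), Kestrel→Slot 1 ($142), Cove→Slot 7 ($147), Juno→Slot 5 ($34) — total 133+142+147+34 = $456.
Row-greedy (each advertiser in turn takes its best remaining slot) gives $418, worse by 38.
Next-best assignment: Summit→Slot 3, Kestrel→Slot 1, Cove→Slot 5, Juno→Slot 7 = $442.
Checked against all permutations: $456 is optimal.
Juno's own top slot is Slot 7 ($85), but forcing Juno→Slot 7 and reassigning the rest optimally gives only $442 — worse by 14.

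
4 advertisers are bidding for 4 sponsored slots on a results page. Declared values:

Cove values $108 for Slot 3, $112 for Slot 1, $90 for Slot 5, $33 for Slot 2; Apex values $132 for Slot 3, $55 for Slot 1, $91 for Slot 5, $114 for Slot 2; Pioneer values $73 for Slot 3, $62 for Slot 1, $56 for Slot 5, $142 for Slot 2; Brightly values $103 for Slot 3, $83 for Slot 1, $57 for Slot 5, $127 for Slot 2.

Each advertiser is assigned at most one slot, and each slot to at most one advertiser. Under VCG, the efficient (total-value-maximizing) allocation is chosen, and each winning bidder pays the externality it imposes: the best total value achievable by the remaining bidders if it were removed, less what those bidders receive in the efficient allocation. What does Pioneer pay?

Pioneer pays $65.

Efficient allocation: Cove→Slot 1 ($112), Apex→Slot 5 ($91), Pioneer→Slot 2 ($142), Brightly→Slot 3 ($103); total welfare W = $448.
Pioneer receives Slot 2 at value $142, so the others get W − 142 = $306.
Without Pioneer: best allocation of the remaining 3 bidders over all 4 slots is Cove→Slot 1 ($112), Apex→Slot 3 ($132), Brightly→Slot 2 ($127), total $371.
VCG payment = (others' best without Pioneer) − (others' welfare with Pioneer) = 371 − 306 = $65.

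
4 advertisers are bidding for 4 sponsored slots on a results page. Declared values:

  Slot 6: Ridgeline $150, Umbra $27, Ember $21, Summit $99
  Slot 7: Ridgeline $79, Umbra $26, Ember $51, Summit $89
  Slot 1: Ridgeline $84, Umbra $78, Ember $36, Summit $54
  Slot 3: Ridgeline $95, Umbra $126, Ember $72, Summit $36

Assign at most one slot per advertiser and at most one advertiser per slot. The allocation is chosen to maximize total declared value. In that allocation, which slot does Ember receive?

Ember receives Slot 1.

Optimal: Ridgeline→Slot 6 ($150), Umbra→Slot 3 ($126), Ember→Slot 1 ($36), Summit→Slot 7 ($89) — total 150+126+36+89 = $401.
No other one-to-one assignment exceeds $401.
Ember's own top slot is Slot 3 ($72), but forcing Ember→Slot 3 and reassigning the rest optimally gives only $389 — worse by 12.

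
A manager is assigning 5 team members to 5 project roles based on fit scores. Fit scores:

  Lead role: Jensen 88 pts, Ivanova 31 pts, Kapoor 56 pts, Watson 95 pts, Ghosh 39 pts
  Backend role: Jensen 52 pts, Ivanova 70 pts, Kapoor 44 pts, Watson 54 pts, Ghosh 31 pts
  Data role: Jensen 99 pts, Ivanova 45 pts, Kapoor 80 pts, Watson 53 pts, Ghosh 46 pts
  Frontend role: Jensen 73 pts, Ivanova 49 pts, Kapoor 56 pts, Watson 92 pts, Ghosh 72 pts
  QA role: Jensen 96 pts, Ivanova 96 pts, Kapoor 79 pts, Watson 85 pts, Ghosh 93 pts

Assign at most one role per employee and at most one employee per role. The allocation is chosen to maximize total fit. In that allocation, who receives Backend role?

Ivanova receives Backend role.

Treat this as an assignment problem: match each employee to one role.
Optimal: Jensen→Lead role (88 pts), Ivanova→Backend role (70 pts), Kapoor→Data role (80 pts), Watson→Frontend role (92 pts), Ghosh→QA role (93 pts) — total 88+70+80+92+93 = 423 pts.
Max-entry greedy (repeatedly take the single best remaining cell) gives 406 pts, worse by 17.
Next-best assignment: Jensen→Data role, Ivanova→Backend role, Kapoor→QA role, Watson→Lead role, Ghosh→Frontend role = 415 pts.
No other one-to-one assignment exceeds 423 pts.
Ivanova's own top role is QA role (96 pts), but forcing Ivanova→QA role and reassigning the rest optimally gives only 406 pts — worse by 17.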